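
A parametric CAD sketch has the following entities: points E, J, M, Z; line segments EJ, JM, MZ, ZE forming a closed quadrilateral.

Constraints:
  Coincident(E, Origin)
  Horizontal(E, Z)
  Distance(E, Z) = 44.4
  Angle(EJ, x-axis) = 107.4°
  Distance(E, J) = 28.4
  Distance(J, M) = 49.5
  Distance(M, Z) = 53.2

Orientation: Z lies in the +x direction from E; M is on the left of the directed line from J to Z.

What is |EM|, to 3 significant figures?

62.4

E is at the origin; E and Z share the same y with |EZ| = 44.4 and Z in +x, so Z = (44.4, 0). EJ runs at 107.4° with |EJ| = 28.4, so J = (-8.49, 27.1). M is determined by |JM| = 49.5 and |MZ| = 53.2 together: it lies at the intersection of circle(J, 49.5) and circle(Z, 53.2). With |JZ| = 59.4, the foot of the radical line on JZ is 26.5 from J and the perpendicular offset is √(49.5² − 26.5²) = 41.8. Taking the left-of-JZ solution: M = (34.2, 52.2).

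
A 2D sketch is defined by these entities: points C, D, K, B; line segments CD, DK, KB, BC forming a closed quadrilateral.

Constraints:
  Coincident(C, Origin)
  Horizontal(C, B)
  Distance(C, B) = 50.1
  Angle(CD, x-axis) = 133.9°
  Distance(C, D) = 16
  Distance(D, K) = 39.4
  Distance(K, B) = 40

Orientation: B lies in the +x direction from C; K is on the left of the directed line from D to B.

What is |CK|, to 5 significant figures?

38.254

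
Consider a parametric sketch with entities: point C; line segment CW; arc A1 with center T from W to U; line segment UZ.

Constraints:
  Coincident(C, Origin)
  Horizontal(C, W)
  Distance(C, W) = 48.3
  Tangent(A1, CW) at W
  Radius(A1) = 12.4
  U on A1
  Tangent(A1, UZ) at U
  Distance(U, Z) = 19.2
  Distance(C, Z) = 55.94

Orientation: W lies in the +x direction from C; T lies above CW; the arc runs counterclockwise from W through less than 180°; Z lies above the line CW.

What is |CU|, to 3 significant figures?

60.9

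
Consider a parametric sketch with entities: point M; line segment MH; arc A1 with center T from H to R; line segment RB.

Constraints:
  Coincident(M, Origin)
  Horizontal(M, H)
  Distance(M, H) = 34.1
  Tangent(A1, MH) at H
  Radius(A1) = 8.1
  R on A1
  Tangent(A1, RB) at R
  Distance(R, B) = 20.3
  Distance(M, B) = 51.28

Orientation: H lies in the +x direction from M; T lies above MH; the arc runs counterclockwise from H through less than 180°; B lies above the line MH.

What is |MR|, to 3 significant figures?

42.9

M is at the origin; MH is horizontal with |MH| = 34.1 and H on the +x side, so H = (34.1, 0.00). A1 meets MH tangentially, so TH is at right angles to MH, so T = H + (0, 8.1) = (34.1, 8.10). Since TR ⟂ RB (tangency), |TB| = √(8.1² + 20.3²) = 21.9 regardless of where R sits on A1. So B lies on both circle(M, 51.28) and circle(T, 21.9); the above-MH intersection is B = (42.9, 28.1). R is the foot of the tangent from B: R = (42.2, 7.82).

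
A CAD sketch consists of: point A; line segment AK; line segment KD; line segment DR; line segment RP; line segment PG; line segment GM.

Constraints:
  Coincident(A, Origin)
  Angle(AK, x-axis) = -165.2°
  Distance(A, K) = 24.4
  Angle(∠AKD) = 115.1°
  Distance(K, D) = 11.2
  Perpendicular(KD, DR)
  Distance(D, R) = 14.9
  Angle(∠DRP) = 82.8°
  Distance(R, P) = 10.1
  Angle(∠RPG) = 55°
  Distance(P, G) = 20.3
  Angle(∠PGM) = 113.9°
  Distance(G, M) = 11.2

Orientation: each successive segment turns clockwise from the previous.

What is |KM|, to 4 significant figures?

25.54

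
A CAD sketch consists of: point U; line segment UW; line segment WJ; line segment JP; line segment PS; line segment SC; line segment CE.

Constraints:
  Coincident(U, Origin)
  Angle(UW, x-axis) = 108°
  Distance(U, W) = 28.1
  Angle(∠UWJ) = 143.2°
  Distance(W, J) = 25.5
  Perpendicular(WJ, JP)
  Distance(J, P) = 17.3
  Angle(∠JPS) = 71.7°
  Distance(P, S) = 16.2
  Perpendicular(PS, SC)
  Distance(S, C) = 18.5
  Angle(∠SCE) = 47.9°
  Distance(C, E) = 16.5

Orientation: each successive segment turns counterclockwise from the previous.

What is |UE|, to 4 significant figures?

47.23

U is at the origin; UW runs at 108.0° with length 28.1, so W = (-8.683, 26.72). ∠UWJ = 143.2° gives WJ at 144.8° from the x-axis; with |WJ| = 25.5, J = (-29.52, 41.42). The perpendicularity gives JP at right angles to WJ, so JP runs at -125.2°; with |JP| = 17.3, P = (-39.49, 27.29). ∠JPS = 71.7° gives PS at -16.90° from the x-axis; with |PS| = 16.2, S = (-23.99, 22.58). PS ⟂ SC, so SC runs at 73.10°; with |SC| = 18.5, C = (-18.61, 40.28). ∠SCE = 47.9° gives CE at -154.8° from the x-axis; with |CE| = 16.5, E = (-33.54, 33.25). Then |UE| = |E − U| = 47.23.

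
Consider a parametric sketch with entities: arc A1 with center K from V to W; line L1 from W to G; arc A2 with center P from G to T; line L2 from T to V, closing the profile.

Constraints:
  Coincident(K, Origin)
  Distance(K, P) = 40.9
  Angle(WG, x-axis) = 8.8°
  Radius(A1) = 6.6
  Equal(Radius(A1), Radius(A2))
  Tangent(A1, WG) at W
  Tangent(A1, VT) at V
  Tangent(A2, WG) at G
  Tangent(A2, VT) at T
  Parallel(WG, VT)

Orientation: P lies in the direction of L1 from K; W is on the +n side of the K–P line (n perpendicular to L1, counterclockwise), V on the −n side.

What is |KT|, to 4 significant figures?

41.43

The slot axis is L1's direction at 8.8°, so u = (cos 8.8°, sin 8.8°) = (0.9882, 0.1530) and n = (−sin 8.8°, cos 8.8°) = (-0.1530, 0.9882). K is at the origin and P lies 40.9 along u from K, so P = 40.9·u = (40.42, 6.257). Tangency of A1 to both parallel lines with radius 6.6 puts W and V at K ± 6.6·n: W = (-1.010, 6.522), V = (1.010, -6.522). Equal radii place G and T the same way about P: G = P + 6.6·n = (39.41, 12.78), T = P − 6.6·n = (41.43, -0.2652). Then |KT| = |T − K| = 41.43.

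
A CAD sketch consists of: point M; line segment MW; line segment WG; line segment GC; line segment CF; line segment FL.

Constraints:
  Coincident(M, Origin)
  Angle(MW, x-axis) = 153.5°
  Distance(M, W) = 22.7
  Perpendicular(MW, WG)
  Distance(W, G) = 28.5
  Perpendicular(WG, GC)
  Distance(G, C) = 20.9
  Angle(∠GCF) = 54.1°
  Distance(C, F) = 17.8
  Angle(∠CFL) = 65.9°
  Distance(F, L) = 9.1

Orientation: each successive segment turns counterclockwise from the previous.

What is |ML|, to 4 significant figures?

27.64

∠GCF = 54.1° gives CF at 99.40° from the x-axis; with |CF| = 17.8, F = (-17.23, -7.141). ∠CFL = 65.9° gives FL at -146.5° from the x-axis; with |FL| = 9.1, L = (-24.82, -12.16). Then |ML| = |L − M| = 27.64.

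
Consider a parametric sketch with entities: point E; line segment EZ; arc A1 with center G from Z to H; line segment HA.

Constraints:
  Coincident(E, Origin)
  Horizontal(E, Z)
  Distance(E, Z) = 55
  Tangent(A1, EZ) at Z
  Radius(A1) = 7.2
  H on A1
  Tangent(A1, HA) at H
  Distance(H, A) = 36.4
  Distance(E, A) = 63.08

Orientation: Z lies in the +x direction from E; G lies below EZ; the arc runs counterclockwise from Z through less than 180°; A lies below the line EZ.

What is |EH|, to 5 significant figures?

48.296

Checks: E.y = 0.00, Z.y = 0.00 ✓; ∠(GZ, ZE) = 90.00° ✓; |GZ| = 7.200 ✓; |GH| = 7.200 ✓; ∠(GH, HA) = 90.00° ✓; |HA| = 36.40 ✓; |EA| = 63.08 ✓.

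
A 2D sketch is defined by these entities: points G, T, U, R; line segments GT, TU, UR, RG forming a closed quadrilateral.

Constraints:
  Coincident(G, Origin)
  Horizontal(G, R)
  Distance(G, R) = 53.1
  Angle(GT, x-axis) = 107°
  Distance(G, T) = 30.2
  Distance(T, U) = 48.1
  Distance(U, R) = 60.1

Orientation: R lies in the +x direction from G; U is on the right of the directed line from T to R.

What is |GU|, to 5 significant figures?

19.372

G is at the origin; GR is horizontal with |GR| = 53.1 and R in +x, so R = (53.1, 0). GT runs at 107.0° with |GT| = 30.2, so T = (-8.8296, 28.880). U is determined by |TU| = 48.1 and |UR| = 60.1 together: it lies at the intersection of circle(T, 48.1) and circle(R, 60.1). With |TR| = 68.333, the foot of the radical line on TR is 24.666 from T and the perpendicular offset is √(48.1² − 24.666²) = 41.294. Taking the right-of-TR solution: U = (-3.9279, -18.969).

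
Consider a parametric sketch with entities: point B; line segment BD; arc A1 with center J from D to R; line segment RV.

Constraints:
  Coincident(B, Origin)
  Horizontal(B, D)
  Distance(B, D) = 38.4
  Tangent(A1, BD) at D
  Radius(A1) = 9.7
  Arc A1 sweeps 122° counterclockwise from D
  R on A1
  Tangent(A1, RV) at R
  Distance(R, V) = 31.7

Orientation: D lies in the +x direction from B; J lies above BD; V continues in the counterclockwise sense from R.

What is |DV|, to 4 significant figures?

42.59

On A1, D sits at bearing -90° from J; a 122° counterclockwise sweep puts R at bearing 32°, so R = J + 9.7·(cos 32°, sin 32°) = (46.63, 14.84). The tangent condition forces JR to be normal to RV, so RV runs along (−sin 32°, cos 32°); with |RV| = 31.7, V = (29.83, 41.72). Then |DV| = |V − D| = 42.59.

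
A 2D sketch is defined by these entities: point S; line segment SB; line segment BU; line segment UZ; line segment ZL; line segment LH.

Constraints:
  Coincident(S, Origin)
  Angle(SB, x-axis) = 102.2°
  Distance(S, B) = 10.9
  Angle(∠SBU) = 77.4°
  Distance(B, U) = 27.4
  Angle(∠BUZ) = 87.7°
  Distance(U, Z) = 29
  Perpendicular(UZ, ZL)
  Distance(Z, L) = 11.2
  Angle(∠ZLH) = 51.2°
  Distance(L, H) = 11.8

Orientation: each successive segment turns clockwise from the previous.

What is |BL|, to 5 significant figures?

32.251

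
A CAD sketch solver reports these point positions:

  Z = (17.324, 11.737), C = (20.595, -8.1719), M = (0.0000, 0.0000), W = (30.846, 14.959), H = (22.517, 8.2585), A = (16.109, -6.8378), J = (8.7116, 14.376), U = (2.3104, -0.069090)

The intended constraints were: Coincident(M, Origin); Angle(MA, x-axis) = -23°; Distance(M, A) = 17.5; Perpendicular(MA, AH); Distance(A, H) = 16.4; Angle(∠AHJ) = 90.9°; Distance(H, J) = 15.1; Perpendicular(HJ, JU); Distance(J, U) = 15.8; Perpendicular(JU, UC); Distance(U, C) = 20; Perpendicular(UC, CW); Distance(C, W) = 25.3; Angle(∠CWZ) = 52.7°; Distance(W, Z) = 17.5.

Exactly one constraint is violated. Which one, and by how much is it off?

Distance(W, Z) = 17.5 — off by 3.60.

M = (0.00, 0.00) ✓; MA at -23.00° ✓; |MA| = 17.50 ✓; ∠(MA, AH) = 90.00° ✓; |AH| = 16.40 ✓; ∠AHJ = 90.90° ✓; |HJ| = 15.10 ✓; ∠(HJ, JU) = 90.00° ✓; |JU| = 15.80 ✓; ∠(JU, UC) = 90.00° ✓; |UC| = 20.00 ✓; ∠(UC, CW) = 90.00° ✓; |CW| = 25.30 ✓; ∠CWZ = 52.70° ✓; |WZ| = 13.90 ✗.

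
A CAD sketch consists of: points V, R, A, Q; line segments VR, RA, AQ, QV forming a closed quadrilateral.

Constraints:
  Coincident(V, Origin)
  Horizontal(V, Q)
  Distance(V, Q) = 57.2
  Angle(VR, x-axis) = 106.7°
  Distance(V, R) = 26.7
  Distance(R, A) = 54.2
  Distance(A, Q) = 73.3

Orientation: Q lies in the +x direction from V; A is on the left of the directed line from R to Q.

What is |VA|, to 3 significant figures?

72.3

Checks: VR at 106.7° ✓; |RA| = 54.20 ✓; |AQ| = 73.30 ✓.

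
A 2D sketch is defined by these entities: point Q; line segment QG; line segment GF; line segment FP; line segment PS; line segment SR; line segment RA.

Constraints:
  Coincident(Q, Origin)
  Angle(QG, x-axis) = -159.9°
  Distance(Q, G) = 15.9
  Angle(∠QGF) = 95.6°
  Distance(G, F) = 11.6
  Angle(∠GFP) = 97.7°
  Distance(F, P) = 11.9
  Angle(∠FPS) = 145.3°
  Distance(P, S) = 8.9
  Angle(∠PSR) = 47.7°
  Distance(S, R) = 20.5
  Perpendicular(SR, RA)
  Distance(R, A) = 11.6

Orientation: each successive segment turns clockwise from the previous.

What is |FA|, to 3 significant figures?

3.74

∠PSR = 47.7° gives SR at -134° from the x-axis; with |SR| = 20.5, R = (-15.3, -3.51). The perpendicularity gives RA at right angles to SR, so RA runs at 136°; with |RA| = 11.6, A = (-23.7, 4.49). Then |FA| = |A − F| = 3.74.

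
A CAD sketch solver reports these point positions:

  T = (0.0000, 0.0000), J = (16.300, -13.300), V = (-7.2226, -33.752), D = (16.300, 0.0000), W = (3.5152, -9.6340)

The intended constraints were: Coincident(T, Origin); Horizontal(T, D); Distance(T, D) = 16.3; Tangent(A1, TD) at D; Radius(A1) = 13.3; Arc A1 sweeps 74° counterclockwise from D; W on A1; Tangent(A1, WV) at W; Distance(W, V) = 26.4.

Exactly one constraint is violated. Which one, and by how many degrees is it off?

Tangent(A1, WV) at W — off by 8.00°.

T = (0.00, 0.00) ✓; T.y = 0.00, D.y = 0.00 ✓; |TD| = 16.30 ✓; ∠(JD, DT) = 90.00° ✓; |JD| = 13.30 ✓; bearing(J→W) − bearing(J→D) = 74.00° ✓; |JW| = 13.30 ✓; ∠(JW, WV) = 98.00° ✗; |WV| = 26.40 ✓.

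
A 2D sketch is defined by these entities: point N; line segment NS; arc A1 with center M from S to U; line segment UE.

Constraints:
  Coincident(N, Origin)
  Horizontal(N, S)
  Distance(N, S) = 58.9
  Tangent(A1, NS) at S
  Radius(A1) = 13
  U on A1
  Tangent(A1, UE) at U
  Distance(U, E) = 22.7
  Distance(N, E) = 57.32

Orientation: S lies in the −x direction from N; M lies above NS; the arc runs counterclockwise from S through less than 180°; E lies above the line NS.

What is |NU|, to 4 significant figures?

47.60

N is at the origin; NS is horizontal with |NS| = 58.9 and S on the −x side, so S = (-58.90, 0.000). A1 meets NS tangentially, so MS is at right angles to NS, so M = S + (0, 13) = (-58.90, 13.00). Since MU ⟂ UE (tangency), |ME| = √(13.0² + 22.7²) = 26.16 regardless of where U sits on A1. So E lies on both circle(N, 57.32) and circle(M, 26.16); the above-NS intersection is E = (-45.18, 35.27). U is the foot of the tangent from E: U = (-45.91, 12.58).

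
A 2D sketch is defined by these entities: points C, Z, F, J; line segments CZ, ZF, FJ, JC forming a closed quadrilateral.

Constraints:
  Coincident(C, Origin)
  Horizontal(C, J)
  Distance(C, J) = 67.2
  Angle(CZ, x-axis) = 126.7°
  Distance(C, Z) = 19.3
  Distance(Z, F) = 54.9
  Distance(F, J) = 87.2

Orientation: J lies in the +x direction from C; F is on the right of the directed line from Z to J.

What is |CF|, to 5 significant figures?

40.813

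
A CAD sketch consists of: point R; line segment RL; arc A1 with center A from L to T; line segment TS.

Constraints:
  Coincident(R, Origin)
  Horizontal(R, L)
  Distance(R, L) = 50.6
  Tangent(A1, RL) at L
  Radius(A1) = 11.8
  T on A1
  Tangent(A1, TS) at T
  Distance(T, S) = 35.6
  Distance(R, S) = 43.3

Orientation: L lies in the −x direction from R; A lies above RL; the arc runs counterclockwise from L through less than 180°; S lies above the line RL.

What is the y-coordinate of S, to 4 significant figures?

36.87

Checks: ∠(AL, LR) = 90.00° ✓; |AT| = 11.80 ✓; ∠(AT, TS) = 90.00° ✓; |TS| = 35.60 ✓; |RS| = 43.30 ✓.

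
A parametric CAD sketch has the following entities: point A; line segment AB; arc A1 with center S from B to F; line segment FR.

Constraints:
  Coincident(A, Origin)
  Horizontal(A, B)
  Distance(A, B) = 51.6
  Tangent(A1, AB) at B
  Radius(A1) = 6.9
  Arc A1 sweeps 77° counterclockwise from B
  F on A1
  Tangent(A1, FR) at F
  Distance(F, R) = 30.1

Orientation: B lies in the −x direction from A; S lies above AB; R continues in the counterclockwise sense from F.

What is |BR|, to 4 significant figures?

37.21

A is at the origin; A and B share the same y with |AB| = 51.6 and B on the −x side, so B = (-51.60, 0.000). Tangency of A1 to AB means the radius SB is perpendicular to AB, so S = B + (0, 6.9) = (-51.60, 6.900). On A1, B sits at bearing -90° from S; a 77° counterclockwise sweep puts F at bearing -13°, so F = S + 6.9·(cos -13°, sin -13°) = (-44.88, 5.348). Since A1 is tangent to FR there, SF ⟂ FR, so FR runs along (−sin -13°, cos -13°); with |FR| = 30.1, R = (-38.11, 34.68). Then |BR| = |R − B| = 37.21.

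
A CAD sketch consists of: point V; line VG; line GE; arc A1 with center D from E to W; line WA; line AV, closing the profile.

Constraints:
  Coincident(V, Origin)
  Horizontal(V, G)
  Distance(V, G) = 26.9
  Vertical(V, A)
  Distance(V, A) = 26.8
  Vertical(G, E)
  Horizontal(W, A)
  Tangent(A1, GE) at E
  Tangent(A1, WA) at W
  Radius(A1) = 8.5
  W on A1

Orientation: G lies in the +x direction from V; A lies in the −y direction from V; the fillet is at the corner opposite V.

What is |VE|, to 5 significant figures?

32.535

V is at the origin; V and G share the same y with |VG| = 26.9 and G on the +x side, so G = (26.900, 0.0000). V and A share the same x with |VA| = 26.8 and A on the −y side, so A = (0.0000, -26.800). The virtual corner opposite V is at (26.900, -26.800). Tangency of A1 to GE means the radius DE is perpendicular to GE and A1 meets WA tangentially, so DW is at right angles to WA, with radius 8.5, so the center D sits 8.5 in from both sides at D = (18.400, -18.300). That places the tangent points at E = (26.900, -18.300) on GE and W = (18.400, -26.800) on WA. Then |VE| = |E − V| = 32.535.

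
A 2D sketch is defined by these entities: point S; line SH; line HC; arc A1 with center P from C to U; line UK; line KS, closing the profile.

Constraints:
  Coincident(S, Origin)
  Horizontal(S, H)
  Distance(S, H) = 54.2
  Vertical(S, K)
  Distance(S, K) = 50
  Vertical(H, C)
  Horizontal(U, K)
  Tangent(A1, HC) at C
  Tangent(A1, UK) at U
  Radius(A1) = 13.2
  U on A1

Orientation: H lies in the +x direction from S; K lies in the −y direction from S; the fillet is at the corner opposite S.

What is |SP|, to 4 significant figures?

55.09

SK is vertical with |SK| = 50.0 and K on the −y side, so K = (0.000, -50.00). The virtual corner opposite S is at (54.20, -50.00). Tangency of A1 to HC means the radius PC is perpendicular to HC and the tangent condition forces PU to be normal to UK, with radius 13.2, so the center P sits 13.2 in from both sides at P = (41.00, -36.80). Then |SP| = |P − S| = 55.09.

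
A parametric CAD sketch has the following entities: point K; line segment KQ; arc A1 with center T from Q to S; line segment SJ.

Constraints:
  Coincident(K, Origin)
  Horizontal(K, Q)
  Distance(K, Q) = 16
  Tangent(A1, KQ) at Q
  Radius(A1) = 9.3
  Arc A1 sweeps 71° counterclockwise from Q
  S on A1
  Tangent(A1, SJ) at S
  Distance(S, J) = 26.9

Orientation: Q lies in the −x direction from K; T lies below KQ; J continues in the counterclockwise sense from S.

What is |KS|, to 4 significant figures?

25.57

K is at the origin; KQ is horizontal with |KQ| = 16.0 and Q on the −x side, so Q = (-16.00, 0.000). A1 meets KQ tangentially, so TQ is at right angles to KQ, so T = Q + (0, -9.3) = (-16.00, -9.300). On A1, Q sits at bearing 90° from T; a 71° counterclockwise sweep puts S at bearing 161°, so S = T + 9.3·(cos 161°, sin 161°) = (-24.79, -6.272). Then |KS| = |S − K| = 25.57.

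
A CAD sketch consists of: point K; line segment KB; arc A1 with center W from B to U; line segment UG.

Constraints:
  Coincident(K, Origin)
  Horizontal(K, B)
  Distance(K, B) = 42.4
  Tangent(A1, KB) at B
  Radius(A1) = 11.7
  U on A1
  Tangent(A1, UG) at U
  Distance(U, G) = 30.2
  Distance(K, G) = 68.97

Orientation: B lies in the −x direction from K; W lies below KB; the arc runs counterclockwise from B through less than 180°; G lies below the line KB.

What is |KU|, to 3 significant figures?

55.3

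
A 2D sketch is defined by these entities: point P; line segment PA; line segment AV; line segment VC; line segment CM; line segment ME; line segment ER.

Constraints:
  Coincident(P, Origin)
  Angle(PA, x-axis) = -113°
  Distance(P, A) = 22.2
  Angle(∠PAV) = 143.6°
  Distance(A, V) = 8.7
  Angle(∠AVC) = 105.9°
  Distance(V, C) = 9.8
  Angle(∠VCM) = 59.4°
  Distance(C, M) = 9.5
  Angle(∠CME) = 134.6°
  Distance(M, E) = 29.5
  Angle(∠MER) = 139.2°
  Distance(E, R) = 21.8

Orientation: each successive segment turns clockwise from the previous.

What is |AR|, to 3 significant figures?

40.8

P is at the origin; PA runs at -113.0° with length 22.2, so A = (-8.67, -20.4). ∠PAV = 143.6° gives AV at -149° from the x-axis; with |AV| = 8.7, V = (-16.2, -24.9). ∠AVC = 105.9° gives VC at 136° from the x-axis; with |VC| = 9.8, C = (-23.3, -18.1). ∠VCM = 59.4° gives CM at 15.9° from the x-axis; with |CM| = 9.5, M = (-14.1, -15.5). ∠CME = 134.6° gives ME at -29.5° from the x-axis; with |ME| = 29.5, E = (11.5, -30.0). ∠MER = 139.2° gives ER at -70.3° from the x-axis; with |ER| = 21.8, R = (18.9, -50.6). Then |AR| = |R − A| = 40.8.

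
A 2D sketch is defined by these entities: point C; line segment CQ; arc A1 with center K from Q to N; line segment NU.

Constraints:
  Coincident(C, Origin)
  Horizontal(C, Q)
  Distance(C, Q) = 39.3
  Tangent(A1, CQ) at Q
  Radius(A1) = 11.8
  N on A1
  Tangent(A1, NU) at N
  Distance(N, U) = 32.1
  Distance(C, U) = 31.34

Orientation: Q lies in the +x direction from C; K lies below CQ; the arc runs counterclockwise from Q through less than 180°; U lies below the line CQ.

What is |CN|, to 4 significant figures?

30.38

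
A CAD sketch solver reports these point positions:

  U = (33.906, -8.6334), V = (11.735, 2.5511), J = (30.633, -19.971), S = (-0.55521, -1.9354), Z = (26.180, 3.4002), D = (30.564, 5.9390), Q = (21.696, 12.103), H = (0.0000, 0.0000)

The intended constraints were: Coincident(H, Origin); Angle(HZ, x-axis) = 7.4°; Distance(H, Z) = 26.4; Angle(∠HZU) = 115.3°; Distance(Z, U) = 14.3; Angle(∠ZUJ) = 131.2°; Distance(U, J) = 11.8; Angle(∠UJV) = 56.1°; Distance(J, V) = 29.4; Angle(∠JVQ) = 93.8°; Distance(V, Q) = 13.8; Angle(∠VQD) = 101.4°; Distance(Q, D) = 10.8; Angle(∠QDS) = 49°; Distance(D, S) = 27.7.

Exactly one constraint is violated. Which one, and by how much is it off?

Distance(D, S) = 27.7 — off by 4.40.

H = (0.00, 0.00) ✓; HZ at 7.400° ✓; |HZ| = 26.40 ✓; ∠HZU = 115.3° ✓; |ZU| = 14.30 ✓; ∠ZUJ = 131.2° ✓; |UJ| = 11.80 ✓; ∠UJV = 56.10° ✓; |JV| = 29.40 ✓; ∠JVQ = 93.80° ✓; |VQ| = 13.80 ✓; ∠VQD = 101.4° ✓; |QD| = 10.80 ✓; ∠QDS = 49.00° ✓; |DS| = 32.10 ✗.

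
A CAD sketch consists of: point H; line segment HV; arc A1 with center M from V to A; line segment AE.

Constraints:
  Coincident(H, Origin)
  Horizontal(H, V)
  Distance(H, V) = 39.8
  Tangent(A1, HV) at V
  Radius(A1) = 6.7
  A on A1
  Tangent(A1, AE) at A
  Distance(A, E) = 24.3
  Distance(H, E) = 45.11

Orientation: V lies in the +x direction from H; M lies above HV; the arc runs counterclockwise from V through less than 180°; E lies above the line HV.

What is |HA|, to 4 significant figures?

46.64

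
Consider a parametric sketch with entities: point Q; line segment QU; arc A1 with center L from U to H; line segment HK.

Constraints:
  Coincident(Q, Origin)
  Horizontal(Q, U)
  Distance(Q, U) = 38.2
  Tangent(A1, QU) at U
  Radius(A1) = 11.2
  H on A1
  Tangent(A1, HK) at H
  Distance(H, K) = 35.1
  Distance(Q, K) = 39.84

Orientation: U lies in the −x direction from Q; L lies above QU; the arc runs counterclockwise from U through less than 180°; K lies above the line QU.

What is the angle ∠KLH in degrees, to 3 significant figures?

72.3°

Q is at the origin; QU is horizontal with |QU| = 38.2 and U on the −x side, so U = (-38.2, 0.00). The tangent condition forces LU to be normal to QU, so L = U + (0, 11.2) = (-38.2, 11.2). Since LH ⟂ HK (tangency), |LK| = √(11.2² + 35.1²) = 36.8 regardless of where H sits on A1. So K lies on both circle(Q, 39.84) and circle(L, 36.8); the above-QU intersection is K = (-12.7, 37.8). H is the foot of the tangent from K: H = (-28.1, 6.26).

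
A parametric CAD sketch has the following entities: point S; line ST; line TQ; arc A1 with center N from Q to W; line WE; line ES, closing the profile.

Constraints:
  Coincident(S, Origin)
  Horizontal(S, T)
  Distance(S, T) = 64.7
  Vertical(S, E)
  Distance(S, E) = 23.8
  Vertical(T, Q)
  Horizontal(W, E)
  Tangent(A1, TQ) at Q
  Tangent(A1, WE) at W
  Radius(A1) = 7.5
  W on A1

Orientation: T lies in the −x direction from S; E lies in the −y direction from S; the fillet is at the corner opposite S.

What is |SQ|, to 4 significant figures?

66.72

S is at the origin; S and T share the same y with |ST| = 64.7 and T on the −x side, so T = (-64.70, 0.000). S and E share the same x with |SE| = 23.8 and E on the −y side, so E = (0.000, -23.80). The virtual corner opposite S is at (-64.70, -23.80). The tangent condition forces NQ to be normal to TQ and tangency of A1 to WE means the radius NW is perpendicular to WE, with radius 7.5, so the center N sits 7.5 in from both sides at N = (-57.20, -16.30). That places the tangent points at Q = (-64.70, -16.30) on TQ and W = (-57.20, -23.80) on WE. Then |SQ| = |Q − S| = 66.72.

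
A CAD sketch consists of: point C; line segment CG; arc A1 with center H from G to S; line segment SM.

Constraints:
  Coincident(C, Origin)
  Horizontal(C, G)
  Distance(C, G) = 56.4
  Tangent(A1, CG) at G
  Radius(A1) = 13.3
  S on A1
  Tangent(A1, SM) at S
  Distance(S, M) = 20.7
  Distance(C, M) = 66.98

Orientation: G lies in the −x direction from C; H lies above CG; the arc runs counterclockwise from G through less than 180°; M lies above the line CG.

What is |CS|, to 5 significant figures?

49.120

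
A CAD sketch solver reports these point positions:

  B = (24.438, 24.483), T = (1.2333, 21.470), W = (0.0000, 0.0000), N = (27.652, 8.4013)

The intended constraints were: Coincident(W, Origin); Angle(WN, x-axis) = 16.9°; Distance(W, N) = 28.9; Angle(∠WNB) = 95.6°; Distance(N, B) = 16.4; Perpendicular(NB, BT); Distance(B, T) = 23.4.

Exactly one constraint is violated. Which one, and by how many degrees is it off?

Perpendicular(NB, BT) — off by 3.90°.

W = (0.00, 0.00) ✓; WN at 16.90° ✓; |WN| = 28.90 ✓; ∠WNB = 95.60° ✓; |NB| = 16.40 ✓; ∠(NB, BT) = 86.10° ✗; |BT| = 23.40 ✓.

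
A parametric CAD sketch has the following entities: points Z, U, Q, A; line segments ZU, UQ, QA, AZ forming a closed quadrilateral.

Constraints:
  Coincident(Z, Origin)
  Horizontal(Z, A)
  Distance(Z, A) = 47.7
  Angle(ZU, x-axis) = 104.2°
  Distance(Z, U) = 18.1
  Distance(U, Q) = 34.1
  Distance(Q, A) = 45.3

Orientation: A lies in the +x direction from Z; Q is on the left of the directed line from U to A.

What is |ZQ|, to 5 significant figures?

44.298

Z is at the origin; ZA is horizontal with |ZA| = 47.7 and A in +x, so A = (47.7, 0). ZU runs at 104.2° with |ZU| = 18.1, so U = (-4.4401, 17.547). Q is determined by |UQ| = 34.1 and |QA| = 45.3 together: it lies at the intersection of circle(U, 34.1) and circle(A, 45.3). With |UA| = 55.013, the foot of the radical line on UA is 19.424 from U and the perpendicular offset is √(34.1² − 19.424²) = 28.027. Taking the left-of-UA solution: Q = (22.909, 37.914).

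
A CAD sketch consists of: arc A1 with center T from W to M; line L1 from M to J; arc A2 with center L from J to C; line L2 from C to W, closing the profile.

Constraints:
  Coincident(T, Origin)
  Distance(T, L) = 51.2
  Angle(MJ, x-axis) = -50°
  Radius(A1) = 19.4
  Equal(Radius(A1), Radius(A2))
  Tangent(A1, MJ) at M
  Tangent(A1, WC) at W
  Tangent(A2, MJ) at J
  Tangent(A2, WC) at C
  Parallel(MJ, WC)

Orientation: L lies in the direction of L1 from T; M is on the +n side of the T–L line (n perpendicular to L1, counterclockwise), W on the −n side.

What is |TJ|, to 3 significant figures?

54.8

The slot axis is L1's direction at -50.0°, so u = (cos -50.0°, sin -50.0°) = (0.643, -0.766) and n = (−sin -50.0°, cos -50.0°) = (0.766, 0.643). T is at the origin and L lies 51.2 along u from T, so L = 51.2·u = (32.9, -39.2). Tangency of A1 to both parallel lines with radius 19.4 puts M and W at T ± 19.4·n: M = (14.9, 12.5), W = (-14.9, -12.5). Equal radii place J and C the same way about L: J = L + 19.4·n = (47.8, -26.8), C = L − 19.4·n = (18.0, -51.7). Then |TJ| = |J − T| = 54.8.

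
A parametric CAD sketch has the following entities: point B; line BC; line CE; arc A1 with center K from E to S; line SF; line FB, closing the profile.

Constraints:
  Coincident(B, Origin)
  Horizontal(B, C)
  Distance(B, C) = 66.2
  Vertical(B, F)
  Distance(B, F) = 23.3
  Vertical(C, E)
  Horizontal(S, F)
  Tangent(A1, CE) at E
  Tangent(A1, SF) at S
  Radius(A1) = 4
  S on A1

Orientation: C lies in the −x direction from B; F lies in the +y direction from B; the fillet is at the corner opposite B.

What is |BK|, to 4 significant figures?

65.13

BF is vertical with |BF| = 23.3 and F on the +y side, so F = (0.000, 23.30). The virtual corner opposite B is at (-66.20, 23.30). Since A1 is tangent to CE there, KE ⟂ CE and A1 meets SF tangentially, so KS is at right angles to SF, with radius 4.0, so the center K sits 4.0 in from both sides at K = (-62.20, 19.30). Then |BK| = |K − B| = 65.13.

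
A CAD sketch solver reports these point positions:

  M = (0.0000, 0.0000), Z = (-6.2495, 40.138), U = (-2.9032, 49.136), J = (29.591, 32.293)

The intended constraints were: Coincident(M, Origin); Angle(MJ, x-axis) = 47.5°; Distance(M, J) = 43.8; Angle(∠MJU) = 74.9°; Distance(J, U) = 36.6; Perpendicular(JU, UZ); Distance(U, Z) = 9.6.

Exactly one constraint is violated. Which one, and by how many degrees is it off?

Perpendicular(JU, UZ) — off by 7.00°.

M = (0.00, 0.00) ✓; MJ at 47.50° ✓; |MJ| = 43.80 ✓; ∠MJU = 74.90° ✓; |JU| = 36.60 ✓; ∠(JU, UZ) = 97.00° ✗; |UZ| = 9.600 ✓.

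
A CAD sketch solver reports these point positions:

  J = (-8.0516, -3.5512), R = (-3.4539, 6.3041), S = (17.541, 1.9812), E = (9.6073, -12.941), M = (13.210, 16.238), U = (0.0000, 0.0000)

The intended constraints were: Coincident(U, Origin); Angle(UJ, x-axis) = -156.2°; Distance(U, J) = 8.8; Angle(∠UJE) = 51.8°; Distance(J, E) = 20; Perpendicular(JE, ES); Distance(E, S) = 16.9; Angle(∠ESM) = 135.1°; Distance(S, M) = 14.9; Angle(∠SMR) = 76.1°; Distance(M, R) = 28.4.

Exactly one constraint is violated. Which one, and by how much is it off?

Distance(M, R) = 28.4 — off by 9.00.

U = (0.00, 0.00) ✓; UJ at -156.2° ✓; |UJ| = 8.800 ✓; ∠UJE = 51.80° ✓; |JE| = 20.00 ✓; ∠(JE, ES) = 90.00° ✓; |ES| = 16.90 ✓; ∠ESM = 135.1° ✓; |SM| = 14.90 ✓; ∠SMR = 76.10° ✓; |MR| = 19.40 ✗.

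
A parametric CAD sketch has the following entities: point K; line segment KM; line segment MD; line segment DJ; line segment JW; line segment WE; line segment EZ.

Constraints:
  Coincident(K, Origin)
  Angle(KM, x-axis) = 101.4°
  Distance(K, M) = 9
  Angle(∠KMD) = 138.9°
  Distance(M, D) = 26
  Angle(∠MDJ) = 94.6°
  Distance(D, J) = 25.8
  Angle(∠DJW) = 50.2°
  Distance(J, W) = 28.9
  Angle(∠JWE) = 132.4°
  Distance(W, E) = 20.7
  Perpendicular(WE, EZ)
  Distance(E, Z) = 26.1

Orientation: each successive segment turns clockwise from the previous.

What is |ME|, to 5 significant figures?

11.628

K is at the origin; KM runs at 101.4° with length 9.0, so M = (-1.7789, 8.8224). ∠KMD = 138.9° gives MD at 60.300° from the x-axis; with |MD| = 26.0, D = (11.103, 31.407). ∠MDJ = 94.6° gives DJ at -25.100° from the x-axis; with |DJ| = 25.8, J = (34.467, 20.463). ∠DJW = 50.2° gives JW at -154.90° from the x-axis; with |JW| = 28.9, W = (8.2957, 8.2032). ∠JWE = 132.4° gives WE at 157.50° from the x-axis; with |WE| = 20.7, E = (-10.829, 16.125). Then |ME| = |E − M| = 11.628.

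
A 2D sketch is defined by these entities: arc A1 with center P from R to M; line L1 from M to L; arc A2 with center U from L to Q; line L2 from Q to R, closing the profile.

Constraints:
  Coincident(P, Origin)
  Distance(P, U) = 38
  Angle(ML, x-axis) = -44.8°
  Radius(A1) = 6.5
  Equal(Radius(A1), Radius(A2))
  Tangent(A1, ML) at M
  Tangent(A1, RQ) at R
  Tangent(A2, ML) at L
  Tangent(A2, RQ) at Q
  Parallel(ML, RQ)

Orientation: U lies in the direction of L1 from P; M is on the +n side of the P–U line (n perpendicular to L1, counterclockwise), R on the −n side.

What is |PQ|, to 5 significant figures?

38.552

Tangency of A1 to both parallel lines with radius 6.5 puts M and R at P ± 6.5·n: M = (4.5801, 4.6122), R = (-4.5801, -4.6122). Equal radii place L and Q the same way about U: L = U + 6.5·n = (31.544, -22.164), Q = U − 6.5·n = (22.384, -31.388). Then |PQ| = |Q − P| = 38.552.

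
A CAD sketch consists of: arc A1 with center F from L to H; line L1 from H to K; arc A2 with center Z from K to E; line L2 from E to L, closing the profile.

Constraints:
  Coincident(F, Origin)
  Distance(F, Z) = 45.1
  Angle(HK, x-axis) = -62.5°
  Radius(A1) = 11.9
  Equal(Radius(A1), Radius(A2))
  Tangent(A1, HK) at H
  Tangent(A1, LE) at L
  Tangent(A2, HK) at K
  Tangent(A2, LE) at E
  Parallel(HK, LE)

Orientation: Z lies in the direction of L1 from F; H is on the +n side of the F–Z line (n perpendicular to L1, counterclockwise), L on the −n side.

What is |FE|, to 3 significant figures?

46.6

Tangency of A1 to both parallel lines with radius 11.9 puts H and L at F ± 11.9·n: H = (10.6, 5.49), L = (-10.6, -5.49). Equal radii place K and E the same way about Z: K = Z + 11.9·n = (31.4, -34.5), E = Z − 11.9·n = (10.3, -45.5). Then |FE| = |E − F| = 46.6.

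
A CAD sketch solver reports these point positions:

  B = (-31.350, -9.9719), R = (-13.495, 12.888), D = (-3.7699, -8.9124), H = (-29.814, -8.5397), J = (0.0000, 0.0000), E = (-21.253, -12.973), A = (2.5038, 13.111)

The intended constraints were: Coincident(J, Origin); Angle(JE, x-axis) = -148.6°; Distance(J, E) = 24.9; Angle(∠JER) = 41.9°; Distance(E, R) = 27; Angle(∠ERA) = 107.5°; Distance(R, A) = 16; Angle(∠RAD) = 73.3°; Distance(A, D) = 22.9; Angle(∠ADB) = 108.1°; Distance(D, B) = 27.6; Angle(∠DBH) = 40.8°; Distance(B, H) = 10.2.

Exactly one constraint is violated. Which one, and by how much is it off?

Distance(B, H) = 10.2 — off by 8.10.

J = (0.00, 0.00) ✓; JE at -148.6° ✓; |JE| = 24.90 ✓; ∠JER = 41.90° ✓; |ER| = 27.00 ✓; ∠ERA = 107.5° ✓; |RA| = 16.00 ✓; ∠RAD = 73.30° ✓; |AD| = 22.90 ✓; ∠ADB = 108.1° ✓; |DB| = 27.60 ✓; ∠DBH = 40.80° ✓; |BH| = 2.100 ✗.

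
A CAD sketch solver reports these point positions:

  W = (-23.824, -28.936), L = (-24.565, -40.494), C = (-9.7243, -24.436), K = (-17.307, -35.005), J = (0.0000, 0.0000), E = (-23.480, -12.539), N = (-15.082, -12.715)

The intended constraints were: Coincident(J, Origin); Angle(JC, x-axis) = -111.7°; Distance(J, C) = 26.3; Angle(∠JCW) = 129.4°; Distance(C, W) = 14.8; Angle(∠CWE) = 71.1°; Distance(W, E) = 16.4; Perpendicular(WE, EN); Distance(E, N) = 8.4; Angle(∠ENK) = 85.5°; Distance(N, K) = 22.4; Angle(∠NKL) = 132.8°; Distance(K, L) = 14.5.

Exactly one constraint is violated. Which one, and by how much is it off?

Distance(K, L) = 14.5 — off by 5.40.

J = (0.00, 0.00) ✓; JC at -111.7° ✓; |JC| = 26.30 ✓; ∠JCW = 129.4° ✓; |CW| = 14.80 ✓; ∠CWE = 71.10° ✓; |WE| = 16.40 ✓; ∠(WE, EN) = 90.00° ✓; |EN| = 8.400 ✓; ∠ENK = 85.50° ✓; |NK| = 22.40 ✓; ∠NKL = 132.8° ✓; |KL| = 9.100 ✗.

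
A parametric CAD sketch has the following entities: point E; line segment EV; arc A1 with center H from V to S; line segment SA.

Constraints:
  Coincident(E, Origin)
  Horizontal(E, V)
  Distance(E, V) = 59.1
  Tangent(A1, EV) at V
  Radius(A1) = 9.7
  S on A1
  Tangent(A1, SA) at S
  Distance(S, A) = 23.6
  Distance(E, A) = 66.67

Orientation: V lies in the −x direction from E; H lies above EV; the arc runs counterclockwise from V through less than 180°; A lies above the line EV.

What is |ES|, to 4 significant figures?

51.37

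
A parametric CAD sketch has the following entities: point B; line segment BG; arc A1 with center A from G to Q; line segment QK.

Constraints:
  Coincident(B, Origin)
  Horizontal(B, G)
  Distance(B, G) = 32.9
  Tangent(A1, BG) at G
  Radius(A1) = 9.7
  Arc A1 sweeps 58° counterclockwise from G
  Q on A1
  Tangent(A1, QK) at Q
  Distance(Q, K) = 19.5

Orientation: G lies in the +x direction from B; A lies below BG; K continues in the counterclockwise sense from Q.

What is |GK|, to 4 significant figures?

28.10

B is at the origin; BG is horizontal with |BG| = 32.9 and G on the +x side, so G = (32.90, 0.000). The tangent condition forces AG to be normal to BG, so A = G + (0, -9.7) = (32.90, -9.700). On A1, G sits at bearing 90° from A; a 58° counterclockwise sweep puts Q at bearing 148°, so Q = A + 9.7·(cos 148°, sin 148°) = (24.67, -4.560). A1 meets QK tangentially, so AQ is at right angles to QK, so QK runs along (−sin 148°, cos 148°); with |QK| = 19.5, K = (14.34, -21.10). Then |GK| = |K − G| = 28.10.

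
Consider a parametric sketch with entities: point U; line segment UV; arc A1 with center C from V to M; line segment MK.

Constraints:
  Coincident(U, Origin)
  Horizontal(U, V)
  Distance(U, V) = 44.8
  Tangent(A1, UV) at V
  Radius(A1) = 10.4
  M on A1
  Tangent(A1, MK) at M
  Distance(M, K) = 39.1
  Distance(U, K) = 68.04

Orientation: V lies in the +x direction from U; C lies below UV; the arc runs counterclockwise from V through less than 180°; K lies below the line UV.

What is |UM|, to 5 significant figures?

37.187

U is at the origin; UV is horizontal with |UV| = 44.8 and V on the +x side, so V = (44.800, 0.0000). Tangency of A1 to UV means the radius CV is perpendicular to UV, so C = V + (0, -10.4) = (44.800, -10.400). Since CM ⟂ MK (tangency), |CK| = √(10.4² + 39.1²) = 40.459 regardless of where M sits on A1. So K lies on both circle(U, 68.04) and circle(C, 40.459); the below-UV intersection is K = (45.199, -50.858). M is the foot of the tangent from K: M = (34.776, -13.172).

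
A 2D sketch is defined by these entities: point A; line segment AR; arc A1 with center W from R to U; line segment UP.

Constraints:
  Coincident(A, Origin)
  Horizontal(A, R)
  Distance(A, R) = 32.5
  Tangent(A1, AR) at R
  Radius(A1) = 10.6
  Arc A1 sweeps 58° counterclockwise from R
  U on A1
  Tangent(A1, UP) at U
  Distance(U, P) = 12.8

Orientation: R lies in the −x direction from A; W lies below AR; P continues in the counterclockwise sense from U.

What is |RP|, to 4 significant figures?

22.35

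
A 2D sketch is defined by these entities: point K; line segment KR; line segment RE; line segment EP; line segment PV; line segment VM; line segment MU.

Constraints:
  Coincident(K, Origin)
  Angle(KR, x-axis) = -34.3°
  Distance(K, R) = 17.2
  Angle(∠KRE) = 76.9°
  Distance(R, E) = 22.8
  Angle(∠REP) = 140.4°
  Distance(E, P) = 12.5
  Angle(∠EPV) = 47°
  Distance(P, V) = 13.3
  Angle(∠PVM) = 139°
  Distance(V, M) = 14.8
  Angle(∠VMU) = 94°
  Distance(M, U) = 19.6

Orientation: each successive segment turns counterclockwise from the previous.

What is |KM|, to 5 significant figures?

15.557

∠EPV = 47.0° gives PV at -118.60° from the x-axis; with |PV| = 13.3, V = (12.142, 11.748). ∠PVM = 139.0° gives VM at -77.600° from the x-axis; with |VM| = 14.8, M = (15.320, -2.7066). Then |KM| = |M − K| = 15.557.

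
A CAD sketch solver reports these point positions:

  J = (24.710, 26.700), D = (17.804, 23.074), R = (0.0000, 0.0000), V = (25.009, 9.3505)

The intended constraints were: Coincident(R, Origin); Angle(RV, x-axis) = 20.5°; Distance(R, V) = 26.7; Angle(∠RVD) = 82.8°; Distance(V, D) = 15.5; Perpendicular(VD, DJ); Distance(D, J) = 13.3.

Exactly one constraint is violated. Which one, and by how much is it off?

Distance(D, J) = 13.3 — off by 5.50.

R = (0.00, 0.00) ✓; RV at 20.50° ✓; |RV| = 26.70 ✓; ∠RVD = 82.80° ✓; |VD| = 15.50 ✓; ∠(VD, DJ) = 90.00° ✓; |DJ| = 7.800 ✗.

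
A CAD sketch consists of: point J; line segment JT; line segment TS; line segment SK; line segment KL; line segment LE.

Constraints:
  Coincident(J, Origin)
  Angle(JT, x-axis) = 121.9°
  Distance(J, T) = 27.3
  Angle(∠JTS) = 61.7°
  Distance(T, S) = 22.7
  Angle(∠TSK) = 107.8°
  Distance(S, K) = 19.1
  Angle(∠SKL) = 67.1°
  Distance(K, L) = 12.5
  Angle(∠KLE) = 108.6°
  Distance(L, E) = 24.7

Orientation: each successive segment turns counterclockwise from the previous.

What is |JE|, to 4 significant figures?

31.09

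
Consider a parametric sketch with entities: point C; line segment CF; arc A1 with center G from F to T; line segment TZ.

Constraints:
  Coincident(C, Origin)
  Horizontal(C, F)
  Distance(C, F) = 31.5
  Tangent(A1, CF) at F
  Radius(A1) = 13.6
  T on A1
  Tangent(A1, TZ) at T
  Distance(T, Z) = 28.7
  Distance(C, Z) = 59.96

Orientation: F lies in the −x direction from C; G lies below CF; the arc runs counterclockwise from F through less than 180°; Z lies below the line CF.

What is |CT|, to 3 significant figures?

47.6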